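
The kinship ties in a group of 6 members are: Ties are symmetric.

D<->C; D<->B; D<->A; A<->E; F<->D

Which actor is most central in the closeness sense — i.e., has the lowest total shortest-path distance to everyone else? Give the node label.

D

Farness (sum of distances to all others) for each node — A:8, B:10, C:10, D:6, E:12, F:10.
The smallest farness is 6, for D, so D has the highest closeness.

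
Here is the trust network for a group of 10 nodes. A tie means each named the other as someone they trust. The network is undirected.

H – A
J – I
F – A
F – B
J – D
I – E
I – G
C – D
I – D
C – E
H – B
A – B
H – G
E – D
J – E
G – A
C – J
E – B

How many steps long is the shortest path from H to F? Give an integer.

2

One shortest route is H – B – F, which uses 2 edges, and H and F are not directly tied, so nothing shorter exists. So d(H,F) = 2.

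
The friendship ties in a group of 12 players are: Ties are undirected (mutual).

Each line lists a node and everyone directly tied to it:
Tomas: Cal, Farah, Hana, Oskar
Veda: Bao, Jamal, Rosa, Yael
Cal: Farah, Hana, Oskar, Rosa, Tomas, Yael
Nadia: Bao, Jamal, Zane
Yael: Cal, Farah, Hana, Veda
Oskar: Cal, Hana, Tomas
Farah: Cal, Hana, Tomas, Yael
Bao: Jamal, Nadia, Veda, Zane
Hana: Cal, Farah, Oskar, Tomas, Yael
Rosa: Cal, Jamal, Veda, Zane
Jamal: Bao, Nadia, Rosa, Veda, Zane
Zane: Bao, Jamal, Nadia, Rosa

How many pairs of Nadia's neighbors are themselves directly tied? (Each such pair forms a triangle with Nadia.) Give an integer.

3

Nadia's neighbors: Bao, Jamal, and Zane.
Neighbor pairs that are themselves tied: Nadia–Bao–Jamal; Nadia–Bao–Zane; Nadia–Jamal–Zane. Each forms one triangle with Nadia, for 3 in total.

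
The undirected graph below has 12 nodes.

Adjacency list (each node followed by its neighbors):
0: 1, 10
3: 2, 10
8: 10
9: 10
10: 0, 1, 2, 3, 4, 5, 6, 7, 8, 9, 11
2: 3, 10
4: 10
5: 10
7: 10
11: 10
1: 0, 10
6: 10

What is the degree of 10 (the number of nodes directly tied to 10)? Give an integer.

10 is directly tied to 0, 1, 2, 3, 4, 5, 6, 7, 8, 9, and 11. That is 11 neighbors, so the degree of 10 is 11.

11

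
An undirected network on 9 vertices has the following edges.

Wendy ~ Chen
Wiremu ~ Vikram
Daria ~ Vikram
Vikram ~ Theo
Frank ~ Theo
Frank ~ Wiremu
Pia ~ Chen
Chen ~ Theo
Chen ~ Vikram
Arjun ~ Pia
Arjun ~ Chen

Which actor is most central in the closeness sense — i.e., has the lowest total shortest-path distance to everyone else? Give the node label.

Farness (sum of distances to all others) for each node — Arjun:17, Chen:11, Daria:19, Frank:18, Pia:17, Theo:13, Vikram:12, Wendy:18, Wiremu:17.
The smallest farness is 11, for Chen, so Chen has the highest closeness.

Chen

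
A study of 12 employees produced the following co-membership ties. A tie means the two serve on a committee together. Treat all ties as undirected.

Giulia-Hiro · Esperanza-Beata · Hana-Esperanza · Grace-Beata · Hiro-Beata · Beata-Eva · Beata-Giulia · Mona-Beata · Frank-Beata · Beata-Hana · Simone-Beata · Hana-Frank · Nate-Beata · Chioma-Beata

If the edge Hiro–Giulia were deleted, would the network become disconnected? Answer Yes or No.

No

Even without that edge, Hiro still reaches Giulia via Hiro – Beata – Giulia, so the network stays connected. Not a bridge.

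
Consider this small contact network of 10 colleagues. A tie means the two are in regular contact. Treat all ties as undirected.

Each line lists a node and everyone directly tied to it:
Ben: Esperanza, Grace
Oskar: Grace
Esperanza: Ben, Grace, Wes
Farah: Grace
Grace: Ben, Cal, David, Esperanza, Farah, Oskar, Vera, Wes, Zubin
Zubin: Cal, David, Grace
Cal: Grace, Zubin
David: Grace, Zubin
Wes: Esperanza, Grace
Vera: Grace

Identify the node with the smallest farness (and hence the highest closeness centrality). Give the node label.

Grace

Farness (sum of distances to all others) for each node — Ben:16, Cal:16, David:16, Esperanza:15, Farah:17, Grace:9, Oskar:17, Vera:17, Wes:16, Zubin:15.
The smallest farness is 9, for Grace, so Grace has the highest closeness.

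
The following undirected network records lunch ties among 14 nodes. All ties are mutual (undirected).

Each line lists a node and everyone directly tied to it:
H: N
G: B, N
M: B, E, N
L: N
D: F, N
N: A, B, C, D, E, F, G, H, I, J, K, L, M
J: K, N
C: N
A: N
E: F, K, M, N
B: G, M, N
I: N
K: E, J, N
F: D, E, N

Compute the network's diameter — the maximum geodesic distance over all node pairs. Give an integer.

Eccentricity of each node (its greatest distance to any other): A:2, B:2, C:2, D:2, E:2, F:2, G:2, H:2, I:2, J:2, K:2, L:2, M:2, N:1.
The maximum eccentricity is 2, realized for instance by the pair K–F via K – N – F. So the diameter is 2.

2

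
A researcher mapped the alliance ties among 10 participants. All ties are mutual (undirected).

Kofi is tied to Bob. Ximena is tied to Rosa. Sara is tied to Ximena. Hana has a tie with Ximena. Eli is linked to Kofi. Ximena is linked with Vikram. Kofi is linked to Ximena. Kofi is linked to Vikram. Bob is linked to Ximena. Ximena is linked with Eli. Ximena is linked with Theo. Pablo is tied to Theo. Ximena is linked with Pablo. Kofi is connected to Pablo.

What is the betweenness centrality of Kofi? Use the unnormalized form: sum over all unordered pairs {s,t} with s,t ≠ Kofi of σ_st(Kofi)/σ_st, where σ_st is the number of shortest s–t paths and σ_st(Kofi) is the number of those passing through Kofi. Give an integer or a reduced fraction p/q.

Pairs whose geodesics pass through Kofi — Pablo–Bob: 1/2; Pablo–Vikram: 1/2; Pablo–Eli: 1/2; Bob–Vikram: 1/2; Bob–Eli: 1/2; Vikram–Eli: 1/2.
All other pairs contribute 0.
Summing the contributions gives betweenness(Kofi) = 3.

3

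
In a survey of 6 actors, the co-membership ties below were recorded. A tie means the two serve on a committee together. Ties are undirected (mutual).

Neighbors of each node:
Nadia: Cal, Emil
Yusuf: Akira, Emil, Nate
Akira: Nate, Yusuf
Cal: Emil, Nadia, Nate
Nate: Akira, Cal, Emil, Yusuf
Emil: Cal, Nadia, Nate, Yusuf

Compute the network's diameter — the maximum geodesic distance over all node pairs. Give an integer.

3

Eccentricity of each node (its greatest distance to any other): Akira:3, Cal:2, Emil:2, Nadia:3, Nate:2, Yusuf:2.
The maximum eccentricity is 3, realized for instance by the pair Nadia–Akira via Nadia – Emil – Nate – Akira. So the diameter is 3.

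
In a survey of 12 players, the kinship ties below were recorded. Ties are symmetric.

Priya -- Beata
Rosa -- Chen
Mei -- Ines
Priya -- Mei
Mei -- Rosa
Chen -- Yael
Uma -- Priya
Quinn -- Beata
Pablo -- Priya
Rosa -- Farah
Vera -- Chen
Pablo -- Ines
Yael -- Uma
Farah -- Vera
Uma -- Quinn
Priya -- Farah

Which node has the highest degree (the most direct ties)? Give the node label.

Degrees — Beata:2, Chen:3, Farah:3, Ines:2, Mei:3, Pablo:2, Priya:5, Quinn:2, Rosa:3, Uma:3, Vera:2, Yael:2.
The maximum is 5, attained only by Priya.

Priya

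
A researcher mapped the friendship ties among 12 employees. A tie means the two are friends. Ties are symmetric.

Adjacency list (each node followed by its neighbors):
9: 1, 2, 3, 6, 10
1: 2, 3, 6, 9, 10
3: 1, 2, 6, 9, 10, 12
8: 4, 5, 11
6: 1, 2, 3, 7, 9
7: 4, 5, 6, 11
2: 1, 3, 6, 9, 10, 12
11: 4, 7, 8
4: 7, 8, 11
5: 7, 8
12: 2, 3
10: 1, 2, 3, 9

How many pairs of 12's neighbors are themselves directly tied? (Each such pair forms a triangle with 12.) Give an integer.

12's neighbors: 2 and 3.
Neighbor pairs that are themselves tied: 12–2–3. Each forms one triangle with 12, for 1 in total.

1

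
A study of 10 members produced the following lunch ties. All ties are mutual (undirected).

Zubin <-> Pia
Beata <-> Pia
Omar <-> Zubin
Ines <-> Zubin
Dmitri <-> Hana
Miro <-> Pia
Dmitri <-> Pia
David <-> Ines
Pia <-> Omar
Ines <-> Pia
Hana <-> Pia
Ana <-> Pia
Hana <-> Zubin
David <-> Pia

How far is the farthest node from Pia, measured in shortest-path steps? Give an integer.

Distances from Pia: Ana:1, Beata:1, David:1, Dmitri:1, Hana:1, Ines:1, Miro:1, Omar:1, Zubin:1.
The largest is 1 (to Ana, Beata, Hana, Zubin, Omar, Miro, David, Ines, and Dmitri), so the eccentricity of Pia is 1.

1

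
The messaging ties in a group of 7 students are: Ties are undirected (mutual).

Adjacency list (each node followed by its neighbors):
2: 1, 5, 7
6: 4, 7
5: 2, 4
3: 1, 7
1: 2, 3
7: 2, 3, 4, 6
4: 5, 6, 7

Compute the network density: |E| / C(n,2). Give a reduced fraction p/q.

There are 9 edges and 7 nodes, so the maximum possible is C(7,2) = 21.
Density = 9/21 = 3/7.

3/7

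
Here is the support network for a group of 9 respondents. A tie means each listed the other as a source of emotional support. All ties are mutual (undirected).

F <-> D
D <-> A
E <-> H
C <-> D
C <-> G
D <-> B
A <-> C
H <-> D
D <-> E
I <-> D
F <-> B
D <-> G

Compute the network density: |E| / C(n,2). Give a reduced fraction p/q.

There are 12 edges and 9 nodes, so the maximum possible is C(9,2) = 36.
Density = 12/36 = 1/3.

1/3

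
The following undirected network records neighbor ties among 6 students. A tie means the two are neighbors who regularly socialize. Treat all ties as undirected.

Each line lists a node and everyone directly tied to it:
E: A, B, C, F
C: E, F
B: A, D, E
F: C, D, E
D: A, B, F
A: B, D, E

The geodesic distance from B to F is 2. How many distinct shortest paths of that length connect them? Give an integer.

2

The shortest distance is 2. The length-2 paths are: B–E–F; B–D–F.
That gives 2 distinct shortest paths.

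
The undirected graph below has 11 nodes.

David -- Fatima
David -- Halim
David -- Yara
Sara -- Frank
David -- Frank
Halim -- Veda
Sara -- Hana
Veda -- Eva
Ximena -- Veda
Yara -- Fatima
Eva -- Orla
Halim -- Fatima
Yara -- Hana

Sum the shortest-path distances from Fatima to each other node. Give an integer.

Distances from Fatima: David:1, Eva:3, Frank:2, Halim:1, Hana:2, Orla:4, Sara:3, Veda:2, Ximena:3, Yara:1.
Sum = 1 + 3 + 2 + 1 + 2 + 4 + 3 + 2 + 3 + 1 = 22.

22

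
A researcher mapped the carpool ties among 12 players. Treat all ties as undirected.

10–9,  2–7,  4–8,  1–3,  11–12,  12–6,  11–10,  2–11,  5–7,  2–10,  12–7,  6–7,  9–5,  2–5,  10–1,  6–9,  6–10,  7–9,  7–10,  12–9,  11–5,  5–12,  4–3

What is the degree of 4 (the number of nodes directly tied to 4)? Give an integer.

2

4 is directly tied to 3 and 8. That is 2 neighbors, so the degree of 4 is 2.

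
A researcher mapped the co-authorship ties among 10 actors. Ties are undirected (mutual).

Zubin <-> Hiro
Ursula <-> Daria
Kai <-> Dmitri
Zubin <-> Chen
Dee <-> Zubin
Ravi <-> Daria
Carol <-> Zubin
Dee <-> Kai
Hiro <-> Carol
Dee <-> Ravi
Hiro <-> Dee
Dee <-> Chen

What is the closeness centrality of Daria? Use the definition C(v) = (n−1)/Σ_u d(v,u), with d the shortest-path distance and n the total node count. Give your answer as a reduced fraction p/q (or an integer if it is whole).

3/8

Distances from Daria: Carol:4, Chen:3, Dee:2, Dmitri:4, Hiro:3, Kai:3, Ravi:1, Ursula:1, Zubin:3. Sum = 24.
n = 10, so closeness = 9/24 = 3/8.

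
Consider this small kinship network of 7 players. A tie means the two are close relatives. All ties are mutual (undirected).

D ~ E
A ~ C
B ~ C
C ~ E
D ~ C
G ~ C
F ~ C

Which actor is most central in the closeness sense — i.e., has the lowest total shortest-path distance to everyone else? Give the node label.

C

Farness (sum of distances to all others) for each node — A:11, B:11, C:6, D:10, E:10, F:11, G:11.
The smallest farness is 6, for C, so C has the highest closeness.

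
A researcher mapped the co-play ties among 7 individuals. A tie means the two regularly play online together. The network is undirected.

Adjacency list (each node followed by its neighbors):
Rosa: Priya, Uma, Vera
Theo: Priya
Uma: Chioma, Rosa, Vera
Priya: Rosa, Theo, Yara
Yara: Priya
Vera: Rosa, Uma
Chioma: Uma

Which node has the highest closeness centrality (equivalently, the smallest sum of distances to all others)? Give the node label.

Rosa

Farness (sum of distances to all others) for each node — Chioma:16, Priya:10, Rosa:9, Theo:15, Uma:11, Vera:12, Yara:15.
The smallest farness is 9, for Rosa, so Rosa has the highest closeness.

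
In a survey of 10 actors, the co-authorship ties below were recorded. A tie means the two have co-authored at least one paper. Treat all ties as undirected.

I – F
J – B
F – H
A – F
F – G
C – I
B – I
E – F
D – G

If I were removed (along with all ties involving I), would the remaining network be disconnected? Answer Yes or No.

Removing I leaves {B and J} with no path to {A, D, E, F, G, and H}, so the network splits into 3 components. I is a cut vertex.

Yes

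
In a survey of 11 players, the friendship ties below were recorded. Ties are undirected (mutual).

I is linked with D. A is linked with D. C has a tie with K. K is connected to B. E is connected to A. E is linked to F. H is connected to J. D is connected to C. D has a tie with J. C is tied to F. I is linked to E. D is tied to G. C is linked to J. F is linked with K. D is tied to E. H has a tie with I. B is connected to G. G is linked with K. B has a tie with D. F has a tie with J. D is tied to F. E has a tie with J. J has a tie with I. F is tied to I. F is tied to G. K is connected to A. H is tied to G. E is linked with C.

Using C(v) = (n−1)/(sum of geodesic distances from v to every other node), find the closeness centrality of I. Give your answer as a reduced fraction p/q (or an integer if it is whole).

Distances from I: A:2, B:2, C:2, D:1, E:1, F:1, G:2, H:1, J:1, K:2. Sum = 15.
n = 11, so closeness = 10/15 = 2/3.

2/3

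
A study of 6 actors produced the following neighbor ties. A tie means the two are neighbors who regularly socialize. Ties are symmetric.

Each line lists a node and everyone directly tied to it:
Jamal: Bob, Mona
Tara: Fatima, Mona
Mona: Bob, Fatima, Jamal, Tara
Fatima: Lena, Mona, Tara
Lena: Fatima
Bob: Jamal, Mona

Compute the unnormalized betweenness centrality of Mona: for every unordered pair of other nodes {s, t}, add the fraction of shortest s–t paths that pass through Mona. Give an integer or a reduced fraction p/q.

6

Pairs whose geodesics pass through Mona — Jamal–Fatima: 1; Jamal–Lena: 1; Jamal–Tara: 1; Fatima–Bob: 1; Bob–Lena: 1; Bob–Tara: 1.
All other pairs contribute 0.
Summing the contributions gives betweenness(Mona) = 6.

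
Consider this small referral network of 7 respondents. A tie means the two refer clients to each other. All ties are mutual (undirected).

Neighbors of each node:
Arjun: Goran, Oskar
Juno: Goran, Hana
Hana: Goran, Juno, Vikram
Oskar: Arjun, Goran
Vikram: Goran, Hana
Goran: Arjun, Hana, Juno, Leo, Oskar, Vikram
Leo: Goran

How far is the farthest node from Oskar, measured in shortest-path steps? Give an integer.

2

Distances from Oskar: Arjun:1, Goran:1, Hana:2, Juno:2, Leo:2, Vikram:2.
The largest is 2 (to Juno, Hana, Leo, and Vikram), so the eccentricity of Oskar is 2.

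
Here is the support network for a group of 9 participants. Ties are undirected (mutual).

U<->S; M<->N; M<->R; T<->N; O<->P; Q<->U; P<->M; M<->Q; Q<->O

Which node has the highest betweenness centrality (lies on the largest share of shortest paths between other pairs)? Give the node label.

M

Unnormalized betweenness of each node: M:37/2, N:7, O:3/2, P:2, Q:14, R:0, S:0, T:0, U:7.
M has the largest value, 37/2, making it the main broker — the node through which the most shortest paths run.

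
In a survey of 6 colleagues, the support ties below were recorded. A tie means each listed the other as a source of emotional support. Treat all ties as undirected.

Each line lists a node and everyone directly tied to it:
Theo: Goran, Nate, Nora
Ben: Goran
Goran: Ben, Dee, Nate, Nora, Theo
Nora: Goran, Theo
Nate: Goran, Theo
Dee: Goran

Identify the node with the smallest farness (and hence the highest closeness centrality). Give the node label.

Goran

Farness (sum of distances to all others) for each node — Ben:9, Dee:9, Goran:5, Nate:8, Nora:8, Theo:7.
The smallest farness is 5, for Goran, so Goran has the highest closeness.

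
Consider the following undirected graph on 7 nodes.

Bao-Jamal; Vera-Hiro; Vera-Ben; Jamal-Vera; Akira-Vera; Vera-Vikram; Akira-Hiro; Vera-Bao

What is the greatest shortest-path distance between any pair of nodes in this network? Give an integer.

Eccentricity of each node (its greatest distance to any other): Akira:2, Bao:2, Ben:2, Hiro:2, Jamal:2, Vera:1, Vikram:2.
The maximum eccentricity is 2, realized for instance by the pair Akira–Vikram via Akira – Vera – Vikram. So the diameter is 2.

2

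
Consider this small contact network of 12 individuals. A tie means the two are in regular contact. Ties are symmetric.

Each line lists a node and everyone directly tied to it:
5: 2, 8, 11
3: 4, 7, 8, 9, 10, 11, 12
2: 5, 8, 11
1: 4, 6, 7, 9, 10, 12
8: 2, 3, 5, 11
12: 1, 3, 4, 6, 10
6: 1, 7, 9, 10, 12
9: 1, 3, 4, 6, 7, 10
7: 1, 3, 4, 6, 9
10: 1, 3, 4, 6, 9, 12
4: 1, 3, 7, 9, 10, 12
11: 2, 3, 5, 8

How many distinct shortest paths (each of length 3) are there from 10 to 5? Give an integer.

2

The shortest distance is 3. The length-3 paths are: 10–3–8–5; 10–3–11–5.
That gives 2 distinct shortest paths.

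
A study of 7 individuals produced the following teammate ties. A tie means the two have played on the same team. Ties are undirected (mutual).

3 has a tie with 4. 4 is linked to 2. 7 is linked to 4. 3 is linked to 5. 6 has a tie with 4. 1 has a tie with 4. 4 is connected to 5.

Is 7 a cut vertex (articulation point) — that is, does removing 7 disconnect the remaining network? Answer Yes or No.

No

Even without 7, every remaining node can still reach every other (the residual graph is connected), so 7 is not a cut vertex.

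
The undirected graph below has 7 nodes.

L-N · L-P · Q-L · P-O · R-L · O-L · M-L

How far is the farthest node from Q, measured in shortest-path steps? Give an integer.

2

Distances from Q: L:1, M:2, N:2, O:2, P:2, R:2.
The largest is 2 (to R, M, N, O, and P), so the eccentricity of Q is 2.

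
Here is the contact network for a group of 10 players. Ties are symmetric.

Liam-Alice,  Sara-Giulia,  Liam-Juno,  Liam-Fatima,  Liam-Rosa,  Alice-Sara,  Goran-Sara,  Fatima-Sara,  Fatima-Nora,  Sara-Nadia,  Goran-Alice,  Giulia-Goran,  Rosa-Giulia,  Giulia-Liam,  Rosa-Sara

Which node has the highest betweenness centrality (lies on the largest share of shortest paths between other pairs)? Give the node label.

Sara

Unnormalized betweenness of each node: Alice:2, Fatima:9, Giulia:5/2, Goran:1/3, Juno:0, Liam:71/6, Nadia:0, Nora:0, Rosa:1, Sara:43/3.
Sara has the largest value, 43/3, making it the main broker — the node through which the most shortest paths run.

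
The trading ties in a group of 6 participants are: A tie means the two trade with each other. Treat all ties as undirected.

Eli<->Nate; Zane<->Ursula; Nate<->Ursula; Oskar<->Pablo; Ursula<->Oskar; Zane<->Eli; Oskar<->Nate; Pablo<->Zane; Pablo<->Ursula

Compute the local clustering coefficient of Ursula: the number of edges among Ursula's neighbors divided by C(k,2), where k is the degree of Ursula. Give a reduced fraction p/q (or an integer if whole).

1/2

Ursula's neighbors: Nate, Oskar, Pablo, and Zane (k = 4).
Possible neighbor pairs: C(4,2) = 6. Edges among them: Nate–Oskar, Oskar–Pablo, Pablo–Zane → e = 3.
Clustering(Ursula) = 3/6 = 1/2.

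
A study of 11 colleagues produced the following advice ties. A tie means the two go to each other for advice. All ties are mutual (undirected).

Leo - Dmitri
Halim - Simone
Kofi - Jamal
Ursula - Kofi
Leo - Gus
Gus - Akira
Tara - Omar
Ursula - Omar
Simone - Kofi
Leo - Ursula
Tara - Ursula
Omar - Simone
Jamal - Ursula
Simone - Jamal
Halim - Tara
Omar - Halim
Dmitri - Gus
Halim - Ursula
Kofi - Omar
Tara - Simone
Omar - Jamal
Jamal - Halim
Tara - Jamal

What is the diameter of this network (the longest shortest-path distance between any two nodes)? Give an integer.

5

Eccentricity of each node (its greatest distance to any other): Akira:5, Dmitri:4, Gus:4, Halim:4, Jamal:4, Kofi:4, Leo:3, Omar:4, Simone:5, Tara:4, Ursula:3.
The maximum eccentricity is 5, realized for instance by the pair Simone–Akira via Simone – Halim – Ursula – Leo – Gus – Akira. So the diameter is 5.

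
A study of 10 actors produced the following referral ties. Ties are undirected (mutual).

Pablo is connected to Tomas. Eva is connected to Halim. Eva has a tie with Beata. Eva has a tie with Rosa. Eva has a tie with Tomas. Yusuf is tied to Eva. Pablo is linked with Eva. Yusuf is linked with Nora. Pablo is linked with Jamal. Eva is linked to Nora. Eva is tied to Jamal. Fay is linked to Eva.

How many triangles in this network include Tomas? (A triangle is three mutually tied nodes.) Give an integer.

1

Tomas's neighbors: Eva and Pablo.
Neighbor pairs that are themselves tied: Tomas–Eva–Pablo. Each forms one triangle with Tomas, for 1 in total.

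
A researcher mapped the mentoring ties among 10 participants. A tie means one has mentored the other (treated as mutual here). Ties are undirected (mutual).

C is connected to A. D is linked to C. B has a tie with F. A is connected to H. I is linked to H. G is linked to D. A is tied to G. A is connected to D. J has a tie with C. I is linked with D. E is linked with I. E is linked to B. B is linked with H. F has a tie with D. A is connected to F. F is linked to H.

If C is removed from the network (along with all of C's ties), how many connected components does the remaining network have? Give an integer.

Without C, the remaining ties split the others into: {A, B, D, E, F, G, H, I}; {J}.
That's 2 separate components.

2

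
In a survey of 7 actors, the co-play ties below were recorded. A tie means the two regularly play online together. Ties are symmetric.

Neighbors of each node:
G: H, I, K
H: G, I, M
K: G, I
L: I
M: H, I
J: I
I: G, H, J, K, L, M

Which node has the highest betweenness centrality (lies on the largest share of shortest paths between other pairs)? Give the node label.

Unnormalized betweenness of each node: G:1/2, H:1/2, I:11, J:0, K:0, L:0, M:0.
I has the largest value, 11, making it the main broker — the node through which the most shortest paths run.

I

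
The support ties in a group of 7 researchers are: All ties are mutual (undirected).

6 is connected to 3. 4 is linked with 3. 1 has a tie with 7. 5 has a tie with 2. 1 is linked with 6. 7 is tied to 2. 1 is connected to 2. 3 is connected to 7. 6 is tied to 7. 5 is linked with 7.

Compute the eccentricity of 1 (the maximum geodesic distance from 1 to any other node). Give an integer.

3

Distances from 1: 2:1, 3:2, 4:3, 5:2, 6:1, 7:1.
The largest is 3 (to 4), so the eccentricity of 1 is 3.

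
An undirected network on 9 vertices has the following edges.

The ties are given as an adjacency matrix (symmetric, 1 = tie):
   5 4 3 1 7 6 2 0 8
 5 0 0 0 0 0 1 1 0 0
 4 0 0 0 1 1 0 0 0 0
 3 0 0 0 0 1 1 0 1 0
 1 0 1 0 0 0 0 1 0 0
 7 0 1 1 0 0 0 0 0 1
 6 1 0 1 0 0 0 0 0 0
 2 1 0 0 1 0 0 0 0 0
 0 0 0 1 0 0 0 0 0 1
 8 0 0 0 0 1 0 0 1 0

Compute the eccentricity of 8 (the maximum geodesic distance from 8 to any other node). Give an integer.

4

Distances from 8: 0:1, 1:3, 2:4, 3:2, 4:2, 5:4, 6:3, 7:1.
The largest is 4 (to 2 and 5), so the eccentricity of 8 is 4.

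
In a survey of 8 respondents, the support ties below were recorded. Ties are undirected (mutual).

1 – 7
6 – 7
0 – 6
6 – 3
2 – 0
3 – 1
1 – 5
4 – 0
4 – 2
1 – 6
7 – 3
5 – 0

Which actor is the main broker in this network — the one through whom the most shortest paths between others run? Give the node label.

0

Unnormalized betweenness of each node: 0:21/2, 1:5/2, 2:0, 3:0, 4:0, 5:3/2, 6:15/2, 7:0.
0 has the largest value, 21/2, making it the main broker — the node through which the most shortest paths run.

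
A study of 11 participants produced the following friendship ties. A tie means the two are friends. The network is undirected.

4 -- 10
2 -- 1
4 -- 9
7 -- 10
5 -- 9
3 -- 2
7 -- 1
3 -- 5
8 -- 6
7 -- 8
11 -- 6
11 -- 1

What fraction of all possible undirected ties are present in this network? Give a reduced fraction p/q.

12/55

There are 12 edges and 11 nodes, so the maximum possible is C(11,2) = 55.
Density = 12/55.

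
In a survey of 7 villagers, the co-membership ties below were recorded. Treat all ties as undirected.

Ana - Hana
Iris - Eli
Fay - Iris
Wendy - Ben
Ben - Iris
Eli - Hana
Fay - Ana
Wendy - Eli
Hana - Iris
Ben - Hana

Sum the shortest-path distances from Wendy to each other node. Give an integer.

12

Distances from Wendy: Ana:3, Ben:1, Eli:1, Fay:3, Hana:2, Iris:2.
Sum = 3 + 1 + 1 + 3 + 2 + 2 = 12.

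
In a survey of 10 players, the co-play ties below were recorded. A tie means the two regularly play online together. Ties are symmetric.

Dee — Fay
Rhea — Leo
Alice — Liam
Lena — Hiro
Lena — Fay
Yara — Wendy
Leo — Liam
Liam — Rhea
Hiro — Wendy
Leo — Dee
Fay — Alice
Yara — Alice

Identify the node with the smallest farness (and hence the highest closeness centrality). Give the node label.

Alice

Farness (sum of distances to all others) for each node — Alice:16, Dee:20, Fay:17, Hiro:25, Lena:21, Leo:21, Liam:19, Rhea:25, Wendy:24, Yara:20.
The smallest farness is 16, for Alice, so Alice has the highest closeness.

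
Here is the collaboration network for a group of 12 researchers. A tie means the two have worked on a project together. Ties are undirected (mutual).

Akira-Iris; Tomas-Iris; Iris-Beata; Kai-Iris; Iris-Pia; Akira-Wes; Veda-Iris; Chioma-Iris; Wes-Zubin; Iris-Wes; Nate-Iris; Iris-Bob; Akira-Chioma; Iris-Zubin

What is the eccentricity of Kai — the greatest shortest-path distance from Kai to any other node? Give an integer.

2

Distances from Kai: Akira:2, Beata:2, Bob:2, Chioma:2, Iris:1, Nate:2, Pia:2, Tomas:2, Veda:2, Wes:2, Zubin:2.
The largest is 2 (to Chioma, Zubin, Nate, Wes, Beata, Bob, Akira, Veda, Tomas, and Pia), so the eccentricity of Kai is 2.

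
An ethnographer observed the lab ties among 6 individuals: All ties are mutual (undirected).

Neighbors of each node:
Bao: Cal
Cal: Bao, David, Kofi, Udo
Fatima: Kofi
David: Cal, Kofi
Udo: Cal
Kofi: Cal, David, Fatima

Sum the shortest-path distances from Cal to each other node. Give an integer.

Distances from Cal: Bao:1, David:1, Fatima:2, Kofi:1, Udo:1.
Sum = 1 + 1 + 2 + 1 + 1 = 6.

6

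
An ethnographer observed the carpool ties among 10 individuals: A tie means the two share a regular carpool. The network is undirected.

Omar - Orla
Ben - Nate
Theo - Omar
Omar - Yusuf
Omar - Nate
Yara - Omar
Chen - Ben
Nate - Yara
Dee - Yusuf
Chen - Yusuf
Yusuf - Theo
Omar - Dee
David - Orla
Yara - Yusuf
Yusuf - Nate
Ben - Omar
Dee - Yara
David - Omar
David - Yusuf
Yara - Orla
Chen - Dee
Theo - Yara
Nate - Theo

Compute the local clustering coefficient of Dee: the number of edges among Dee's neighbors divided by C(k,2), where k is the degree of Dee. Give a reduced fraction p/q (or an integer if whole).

Dee's neighbors: Chen, Omar, Yara, and Yusuf (k = 4).
Possible neighbor pairs: C(4,2) = 6. Edges among them: Chen–Yusuf, Omar–Yara, Omar–Yusuf, Yara–Yusuf → e = 4.
Clustering(Dee) = 4/6 = 2/3.

2/3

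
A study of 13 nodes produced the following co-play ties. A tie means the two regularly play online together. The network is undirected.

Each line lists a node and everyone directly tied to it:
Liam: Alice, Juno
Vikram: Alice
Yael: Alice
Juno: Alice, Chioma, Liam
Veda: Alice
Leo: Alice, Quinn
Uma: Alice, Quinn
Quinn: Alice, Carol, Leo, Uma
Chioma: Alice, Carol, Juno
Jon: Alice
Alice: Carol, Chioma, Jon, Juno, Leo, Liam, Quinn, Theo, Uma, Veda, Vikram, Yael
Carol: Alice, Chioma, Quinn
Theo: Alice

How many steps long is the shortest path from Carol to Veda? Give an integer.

One shortest route is Carol – Alice – Veda, which uses 2 edges, and Carol and Veda are not directly tied, so nothing shorter exists. So d(Carol,Veda) = 2.

2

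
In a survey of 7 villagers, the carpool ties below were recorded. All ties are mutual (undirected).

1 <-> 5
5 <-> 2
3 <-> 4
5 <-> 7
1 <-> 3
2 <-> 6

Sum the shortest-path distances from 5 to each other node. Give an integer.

Distances from 5: 1:1, 2:1, 3:2, 4:3, 6:2, 7:1.
Sum = 1 + 1 + 2 + 3 + 2 + 1 = 10.

10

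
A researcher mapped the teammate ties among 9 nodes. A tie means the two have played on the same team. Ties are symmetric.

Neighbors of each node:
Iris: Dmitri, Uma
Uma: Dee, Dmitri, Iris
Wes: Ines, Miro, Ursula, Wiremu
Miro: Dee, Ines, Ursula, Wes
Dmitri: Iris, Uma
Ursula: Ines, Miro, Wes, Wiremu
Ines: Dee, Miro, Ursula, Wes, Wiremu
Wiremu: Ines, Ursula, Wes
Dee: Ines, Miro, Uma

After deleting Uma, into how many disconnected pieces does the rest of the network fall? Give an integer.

Without Uma, the remaining ties split the others into: {Dee, Ines, Miro, Ursula, Wes, Wiremu}; {Dmitri, Iris}.
That's 2 separate components.

2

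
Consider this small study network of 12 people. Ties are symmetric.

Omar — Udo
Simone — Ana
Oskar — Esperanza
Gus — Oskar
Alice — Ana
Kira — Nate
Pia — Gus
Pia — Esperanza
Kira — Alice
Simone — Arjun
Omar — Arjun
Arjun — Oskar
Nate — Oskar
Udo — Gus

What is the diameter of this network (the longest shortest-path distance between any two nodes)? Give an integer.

5

Eccentricity of each node (its greatest distance to any other): Alice:5, Ana:5, Arjun:3, Esperanza:4, Gus:4, Kira:4, Nate:3, Omar:4, Oskar:3, Pia:5, Simone:4, Udo:5.
The maximum eccentricity is 5, realized for instance by the pair Pia–Ana via Pia – Esperanza – Oskar – Arjun – Simone – Ana. So the diameter is 5.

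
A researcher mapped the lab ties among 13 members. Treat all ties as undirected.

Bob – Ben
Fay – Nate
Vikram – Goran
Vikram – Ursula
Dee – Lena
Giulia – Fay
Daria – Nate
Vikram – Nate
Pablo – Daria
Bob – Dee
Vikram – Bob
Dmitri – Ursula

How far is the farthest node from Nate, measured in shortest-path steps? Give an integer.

Distances from Nate: Ben:3, Bob:2, Daria:1, Dee:3, Dmitri:3, Fay:1, Giulia:2, Goran:2, Lena:4, Pablo:2, Ursula:2, Vikram:1.
The largest is 4 (to Lena), so the eccentricity of Nate is 4.

4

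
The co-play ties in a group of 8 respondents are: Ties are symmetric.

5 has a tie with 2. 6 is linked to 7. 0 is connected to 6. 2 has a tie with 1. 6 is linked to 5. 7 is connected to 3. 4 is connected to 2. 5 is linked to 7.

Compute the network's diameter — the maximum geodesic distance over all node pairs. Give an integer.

Eccentricity of each node (its greatest distance to any other): 0:4, 1:4, 2:3, 3:4, 4:4, 5:2, 6:3, 7:3.
The maximum eccentricity is 4, realized for instance by the pair 4–3 via 4 – 2 – 5 – 7 – 3. So the diameter is 4.

4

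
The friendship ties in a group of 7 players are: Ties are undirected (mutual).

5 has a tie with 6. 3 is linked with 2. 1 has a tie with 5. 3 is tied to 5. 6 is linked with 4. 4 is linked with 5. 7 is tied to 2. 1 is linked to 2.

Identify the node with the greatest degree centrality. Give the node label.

5

Degrees — 1:2, 2:3, 3:2, 4:2, 5:4, 6:2, 7:1.
The maximum is 4, attained only by 5.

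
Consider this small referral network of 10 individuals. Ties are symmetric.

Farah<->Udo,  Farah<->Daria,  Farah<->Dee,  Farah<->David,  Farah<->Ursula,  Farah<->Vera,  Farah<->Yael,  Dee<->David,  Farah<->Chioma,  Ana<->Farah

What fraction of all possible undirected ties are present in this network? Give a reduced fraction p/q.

2/9

There are 10 edges and 10 nodes, so the maximum possible is C(10,2) = 45.
Density = 10/45 = 2/9.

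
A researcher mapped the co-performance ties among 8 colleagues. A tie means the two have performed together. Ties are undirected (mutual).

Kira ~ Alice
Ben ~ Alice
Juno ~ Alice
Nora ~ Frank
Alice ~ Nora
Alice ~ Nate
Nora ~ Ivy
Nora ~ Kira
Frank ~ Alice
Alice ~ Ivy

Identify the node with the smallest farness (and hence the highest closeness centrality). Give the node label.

Alice

Farness (sum of distances to all others) for each node — Alice:7, Ben:13, Frank:12, Ivy:12, Juno:13, Kira:12, Nate:13, Nora:10.
The smallest farness is 7, for Alice, so Alice has the highest closeness.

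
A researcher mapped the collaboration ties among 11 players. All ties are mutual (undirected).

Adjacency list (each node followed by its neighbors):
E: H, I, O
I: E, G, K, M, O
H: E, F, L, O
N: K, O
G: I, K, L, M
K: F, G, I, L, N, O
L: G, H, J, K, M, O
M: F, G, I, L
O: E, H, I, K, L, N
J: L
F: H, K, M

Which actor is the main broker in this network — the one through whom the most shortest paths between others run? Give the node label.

L

Unnormalized betweenness of each node: E:1/2, F:5/4, G:11/12, H:19/6, I:47/12, J:0, K:43/6, L:49/4, M:13/6, N:0, O:20/3.
L has the largest value, 49/4, making it the main broker — the node through which the most shortest paths run.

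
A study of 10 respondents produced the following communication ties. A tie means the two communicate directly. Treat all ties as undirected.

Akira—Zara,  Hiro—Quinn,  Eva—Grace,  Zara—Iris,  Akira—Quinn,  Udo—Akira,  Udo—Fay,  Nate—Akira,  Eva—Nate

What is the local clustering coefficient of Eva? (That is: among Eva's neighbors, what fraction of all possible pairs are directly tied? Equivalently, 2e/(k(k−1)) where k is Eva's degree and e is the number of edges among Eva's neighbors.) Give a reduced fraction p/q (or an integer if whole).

0

Eva's neighbors: Grace and Nate (k = 2).
Possible neighbor pairs: C(2,2) = 1. Edges among them: none → e = 0.
Clustering(Eva) = 0/1.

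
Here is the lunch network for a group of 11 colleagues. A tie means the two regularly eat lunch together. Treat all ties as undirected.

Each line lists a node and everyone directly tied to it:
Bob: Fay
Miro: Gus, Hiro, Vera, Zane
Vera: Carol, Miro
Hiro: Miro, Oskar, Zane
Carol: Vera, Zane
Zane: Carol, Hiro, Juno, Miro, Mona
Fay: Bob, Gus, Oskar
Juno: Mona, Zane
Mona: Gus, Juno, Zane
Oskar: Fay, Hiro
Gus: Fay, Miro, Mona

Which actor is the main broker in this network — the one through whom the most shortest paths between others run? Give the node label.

Unnormalized betweenness of each node: Bob:0, Carol:4/3, Fay:21/2, Gus:73/6, Hiro:20/3, Juno:0, Miro:21/2, Mona:5, Oskar:19/6, Vera:4/3, Zane:40/3.
Zane has the largest value, 40/3, making it the main broker — the node through which the most shortest paths run.

Zane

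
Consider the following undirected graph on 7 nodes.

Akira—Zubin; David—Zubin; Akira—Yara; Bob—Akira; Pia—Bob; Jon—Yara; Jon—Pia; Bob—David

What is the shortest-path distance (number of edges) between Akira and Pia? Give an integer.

One shortest route is Akira – Bob – Pia, which uses 2 edges, and Akira and Pia are not directly tied, so nothing shorter exists. So d(Akira,Pia) = 2.

2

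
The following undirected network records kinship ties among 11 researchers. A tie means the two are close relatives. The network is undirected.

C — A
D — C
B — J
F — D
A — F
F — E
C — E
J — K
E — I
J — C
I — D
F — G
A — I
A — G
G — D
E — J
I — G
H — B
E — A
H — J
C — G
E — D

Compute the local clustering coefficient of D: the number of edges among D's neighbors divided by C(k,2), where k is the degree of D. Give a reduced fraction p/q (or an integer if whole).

D's neighbors: C, E, F, G, and I (k = 5).
Possible neighbor pairs: C(5,2) = 10. Edges among them: C–E, C–G, E–F, E–I, F–G, G–I → e = 6.
Clustering(D) = 6/10 = 3/5.

3/5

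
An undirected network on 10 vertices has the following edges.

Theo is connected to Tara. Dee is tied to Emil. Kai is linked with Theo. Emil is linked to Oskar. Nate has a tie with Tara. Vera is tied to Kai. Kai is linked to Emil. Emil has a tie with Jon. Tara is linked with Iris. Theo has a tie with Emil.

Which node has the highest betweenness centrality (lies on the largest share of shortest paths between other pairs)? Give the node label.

Emil

Unnormalized betweenness of each node: Dee:0, Emil:21, Iris:0, Jon:0, Kai:8, Nate:0, Oskar:0, Tara:15, Theo:18, Vera:0.
Emil has the largest value, 21, making it the main broker — the node through which the most shortest paths run.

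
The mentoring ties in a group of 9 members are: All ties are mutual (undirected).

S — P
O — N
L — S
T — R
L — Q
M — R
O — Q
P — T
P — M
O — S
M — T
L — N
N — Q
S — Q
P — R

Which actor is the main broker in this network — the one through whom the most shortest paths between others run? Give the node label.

S

Unnormalized betweenness of each node: L:5/3, M:0, N:1/3, O:5/3, P:15, Q:2, R:0, S:49/3, T:0.
S has the largest value, 49/3, making it the main broker — the node through which the most shortest paths run.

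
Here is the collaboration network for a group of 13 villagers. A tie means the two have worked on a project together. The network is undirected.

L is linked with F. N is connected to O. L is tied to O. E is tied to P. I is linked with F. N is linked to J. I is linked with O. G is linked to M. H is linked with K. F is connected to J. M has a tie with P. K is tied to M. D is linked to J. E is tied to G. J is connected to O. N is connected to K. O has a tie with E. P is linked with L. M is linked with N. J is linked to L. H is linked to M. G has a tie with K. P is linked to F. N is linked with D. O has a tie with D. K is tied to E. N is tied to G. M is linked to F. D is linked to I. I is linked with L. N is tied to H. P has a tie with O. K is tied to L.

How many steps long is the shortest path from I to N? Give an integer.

2

One shortest route is I – D – N, which uses 2 edges, and I and N are not directly tied, so nothing shorter exists. So d(I,N) = 2.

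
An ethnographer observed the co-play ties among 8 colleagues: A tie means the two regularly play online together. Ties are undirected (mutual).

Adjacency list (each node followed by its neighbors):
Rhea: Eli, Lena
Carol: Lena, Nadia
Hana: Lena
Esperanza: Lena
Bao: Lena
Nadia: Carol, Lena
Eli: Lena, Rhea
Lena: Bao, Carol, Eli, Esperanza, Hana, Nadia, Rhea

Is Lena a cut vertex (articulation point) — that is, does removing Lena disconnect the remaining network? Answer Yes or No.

Removing Lena leaves {Carol and Nadia} with no path to {Eli and Rhea}, so the network splits into 5 components. Lena is a cut vertex.

Yes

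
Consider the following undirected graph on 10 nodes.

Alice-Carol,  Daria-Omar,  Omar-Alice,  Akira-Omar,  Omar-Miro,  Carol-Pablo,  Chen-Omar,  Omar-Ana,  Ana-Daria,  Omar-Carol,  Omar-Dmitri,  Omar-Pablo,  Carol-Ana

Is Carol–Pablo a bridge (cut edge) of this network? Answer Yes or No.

Even without that edge, Carol still reaches Pablo via Carol – Omar – Pablo, so the network stays connected. Not a bridge.

No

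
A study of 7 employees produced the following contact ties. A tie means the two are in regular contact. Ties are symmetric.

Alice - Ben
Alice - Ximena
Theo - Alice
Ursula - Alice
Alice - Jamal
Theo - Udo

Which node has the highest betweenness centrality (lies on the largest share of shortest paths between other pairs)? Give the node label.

Unnormalized betweenness of each node: Alice:14, Ben:0, Jamal:0, Theo:5, Udo:0, Ursula:0, Ximena:0.
Alice has the largest value, 14, making it the main broker — the node through which the most shortest paths run.

Alice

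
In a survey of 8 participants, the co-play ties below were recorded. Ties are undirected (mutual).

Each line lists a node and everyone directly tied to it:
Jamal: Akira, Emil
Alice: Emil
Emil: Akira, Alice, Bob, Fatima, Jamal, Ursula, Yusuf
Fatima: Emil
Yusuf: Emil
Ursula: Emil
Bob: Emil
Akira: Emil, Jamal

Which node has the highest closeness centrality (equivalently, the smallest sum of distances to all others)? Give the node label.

Farness (sum of distances to all others) for each node — Akira:12, Alice:13, Bob:13, Emil:7, Fatima:13, Jamal:12, Ursula:13, Yusuf:13.
The smallest farness is 7, for Emil, so Emil has the highest closeness.

Emil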